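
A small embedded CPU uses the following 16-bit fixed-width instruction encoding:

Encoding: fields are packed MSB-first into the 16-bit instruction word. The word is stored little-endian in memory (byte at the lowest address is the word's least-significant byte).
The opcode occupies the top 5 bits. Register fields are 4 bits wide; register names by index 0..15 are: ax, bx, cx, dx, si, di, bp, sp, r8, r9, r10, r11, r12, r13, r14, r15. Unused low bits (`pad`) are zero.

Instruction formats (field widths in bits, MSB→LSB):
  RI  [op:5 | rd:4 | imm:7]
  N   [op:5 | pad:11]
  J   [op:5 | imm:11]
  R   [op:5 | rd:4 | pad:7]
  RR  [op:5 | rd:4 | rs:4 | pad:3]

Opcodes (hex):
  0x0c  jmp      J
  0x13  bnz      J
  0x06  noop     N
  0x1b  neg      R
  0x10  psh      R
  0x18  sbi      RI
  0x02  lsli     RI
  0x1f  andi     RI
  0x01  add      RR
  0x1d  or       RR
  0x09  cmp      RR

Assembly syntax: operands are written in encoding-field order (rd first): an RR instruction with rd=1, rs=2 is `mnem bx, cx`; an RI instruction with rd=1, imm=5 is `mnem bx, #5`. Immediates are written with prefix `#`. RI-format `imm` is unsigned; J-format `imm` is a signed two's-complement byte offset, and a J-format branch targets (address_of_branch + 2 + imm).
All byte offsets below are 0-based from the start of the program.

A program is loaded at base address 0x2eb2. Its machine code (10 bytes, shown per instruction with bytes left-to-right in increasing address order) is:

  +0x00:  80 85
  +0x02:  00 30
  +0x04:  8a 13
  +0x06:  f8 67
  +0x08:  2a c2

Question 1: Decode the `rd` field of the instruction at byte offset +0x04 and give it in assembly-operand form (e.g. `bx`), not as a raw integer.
sp

+0x04: 8a 13 ⇒ word 0x138a (little)
  opcode bits[15:11]=0x2: lsli/RI
  [10:7] rd=7 = sp
  [6:0] imm=10 = #10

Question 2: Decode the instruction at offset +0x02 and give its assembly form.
@+02  little-endian(00 30) = 0x3000
  top 5b → 0x6 → noop [N]

noop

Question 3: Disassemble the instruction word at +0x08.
[08] 2a c2 → 0xc22a
  opcode bits[15:11]=0x18: sbi/RI
  [10:7] rd=4 = si
  [6:0] imm=42 = #42

sbi si, #42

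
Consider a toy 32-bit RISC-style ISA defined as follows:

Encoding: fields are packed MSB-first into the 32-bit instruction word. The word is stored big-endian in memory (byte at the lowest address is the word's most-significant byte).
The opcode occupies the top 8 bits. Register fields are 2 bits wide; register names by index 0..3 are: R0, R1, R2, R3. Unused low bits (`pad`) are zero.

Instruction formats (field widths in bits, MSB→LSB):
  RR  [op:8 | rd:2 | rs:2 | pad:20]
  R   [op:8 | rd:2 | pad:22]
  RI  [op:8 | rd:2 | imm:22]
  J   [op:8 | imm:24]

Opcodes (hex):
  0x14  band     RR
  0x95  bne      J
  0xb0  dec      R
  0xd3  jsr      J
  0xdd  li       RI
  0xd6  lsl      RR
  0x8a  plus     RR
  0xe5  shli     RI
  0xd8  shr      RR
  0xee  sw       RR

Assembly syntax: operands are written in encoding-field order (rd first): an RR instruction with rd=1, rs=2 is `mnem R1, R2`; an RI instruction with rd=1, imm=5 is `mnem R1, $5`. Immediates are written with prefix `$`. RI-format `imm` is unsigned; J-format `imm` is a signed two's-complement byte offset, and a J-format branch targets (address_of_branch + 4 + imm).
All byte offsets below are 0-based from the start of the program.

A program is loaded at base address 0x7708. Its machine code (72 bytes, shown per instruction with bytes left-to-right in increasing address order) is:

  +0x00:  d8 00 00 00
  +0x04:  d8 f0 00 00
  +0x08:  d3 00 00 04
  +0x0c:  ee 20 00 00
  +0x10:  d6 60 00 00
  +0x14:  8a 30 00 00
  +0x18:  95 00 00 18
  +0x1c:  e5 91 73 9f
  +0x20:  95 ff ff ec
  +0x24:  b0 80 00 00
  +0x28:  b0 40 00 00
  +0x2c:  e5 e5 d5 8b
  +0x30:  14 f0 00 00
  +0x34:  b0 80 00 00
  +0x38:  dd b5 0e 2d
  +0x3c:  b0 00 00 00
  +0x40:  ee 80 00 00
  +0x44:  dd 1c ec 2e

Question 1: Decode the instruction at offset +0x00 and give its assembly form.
[00] d8 00 00 00 → 0xd8000000
  top 8b → 0xd8 → shr [RR]
  rd@[23:22]=0x0 ⇒ R0
  rs@[21:20]=0x0 ⇒ R0

shr R0, R0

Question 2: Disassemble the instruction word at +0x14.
plus R0, R3

+0x14: 8a 30 00 00 ⇒ word 0x8a300000 (big)
  top 8b → 0x8a → plus [RR]
  [23:22] rd=0 = R0
  [21:20] rs=3 = R3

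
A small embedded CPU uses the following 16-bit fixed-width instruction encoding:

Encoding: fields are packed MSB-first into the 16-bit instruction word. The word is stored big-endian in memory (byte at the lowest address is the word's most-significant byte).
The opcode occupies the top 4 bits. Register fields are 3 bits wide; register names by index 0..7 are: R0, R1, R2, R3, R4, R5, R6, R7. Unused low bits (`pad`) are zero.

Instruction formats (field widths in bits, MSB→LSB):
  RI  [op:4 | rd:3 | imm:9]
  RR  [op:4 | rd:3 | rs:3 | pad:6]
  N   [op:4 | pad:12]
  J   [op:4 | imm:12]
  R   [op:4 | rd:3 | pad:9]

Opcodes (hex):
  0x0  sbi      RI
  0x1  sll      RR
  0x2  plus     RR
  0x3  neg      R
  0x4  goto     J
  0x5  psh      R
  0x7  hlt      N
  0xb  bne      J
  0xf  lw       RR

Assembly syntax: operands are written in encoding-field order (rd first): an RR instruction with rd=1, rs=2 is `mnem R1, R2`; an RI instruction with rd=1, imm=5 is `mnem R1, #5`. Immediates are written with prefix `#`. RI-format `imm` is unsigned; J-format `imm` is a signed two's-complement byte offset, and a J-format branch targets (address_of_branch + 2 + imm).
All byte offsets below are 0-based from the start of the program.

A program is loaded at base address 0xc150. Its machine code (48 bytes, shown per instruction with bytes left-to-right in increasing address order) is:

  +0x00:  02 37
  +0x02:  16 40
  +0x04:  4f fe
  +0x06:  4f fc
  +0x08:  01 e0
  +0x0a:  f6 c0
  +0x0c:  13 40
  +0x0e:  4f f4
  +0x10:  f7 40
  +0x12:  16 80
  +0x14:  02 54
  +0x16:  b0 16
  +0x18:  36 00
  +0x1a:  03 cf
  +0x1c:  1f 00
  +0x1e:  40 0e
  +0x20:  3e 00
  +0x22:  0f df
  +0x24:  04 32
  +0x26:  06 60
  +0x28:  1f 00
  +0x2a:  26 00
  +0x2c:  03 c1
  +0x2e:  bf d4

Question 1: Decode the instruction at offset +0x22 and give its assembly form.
off 0x22: read 0f df as big → 0x0fdf
  op=0x0fdf>>12=0x0 ⇒ sbi (RI)
  [11:9] rd=7 = R7
  [8:0] imm=479 = #479

sbi R7, #479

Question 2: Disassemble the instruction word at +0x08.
sbi R0, #480

off 0x08: read 01 e0 as big → 0x01e0
  opcode bits[15:12]=0x0: sbi/RI
  [11:9] rd=0 = R0
  [8:0] imm=480 = #480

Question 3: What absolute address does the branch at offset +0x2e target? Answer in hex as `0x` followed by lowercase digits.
0xc154

off 0x2e: read bf d4 as big → 0xbfd4
  opcode bits[15:12]=0xb: bne/J
  [11:0] imm=4052 (s12→-44) = #-44
  target = base 0xc150 + off 0x2e + 2 + imm -44 = 0xc154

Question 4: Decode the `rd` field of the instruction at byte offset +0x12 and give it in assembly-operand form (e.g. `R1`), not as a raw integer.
+0x12: 16 80 ⇒ word 0x1680 (big)
  top 4b → 0x1 → sll [RR]
  rd: (w>>9)&0x7=0x3 → R3
  rs: (w>>6)&0x7=0x2 → R2

R3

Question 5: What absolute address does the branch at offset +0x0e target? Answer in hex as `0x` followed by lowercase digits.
0xc154

[0e] 4f f4 → 0x4ff4
  opcode bits[15:12]=0x4: goto/J
  [11:0] imm=4084 (s12→-12) = #-12
  target = base 0xc150 + off 0x0e + 2 + imm -12 = 0xc154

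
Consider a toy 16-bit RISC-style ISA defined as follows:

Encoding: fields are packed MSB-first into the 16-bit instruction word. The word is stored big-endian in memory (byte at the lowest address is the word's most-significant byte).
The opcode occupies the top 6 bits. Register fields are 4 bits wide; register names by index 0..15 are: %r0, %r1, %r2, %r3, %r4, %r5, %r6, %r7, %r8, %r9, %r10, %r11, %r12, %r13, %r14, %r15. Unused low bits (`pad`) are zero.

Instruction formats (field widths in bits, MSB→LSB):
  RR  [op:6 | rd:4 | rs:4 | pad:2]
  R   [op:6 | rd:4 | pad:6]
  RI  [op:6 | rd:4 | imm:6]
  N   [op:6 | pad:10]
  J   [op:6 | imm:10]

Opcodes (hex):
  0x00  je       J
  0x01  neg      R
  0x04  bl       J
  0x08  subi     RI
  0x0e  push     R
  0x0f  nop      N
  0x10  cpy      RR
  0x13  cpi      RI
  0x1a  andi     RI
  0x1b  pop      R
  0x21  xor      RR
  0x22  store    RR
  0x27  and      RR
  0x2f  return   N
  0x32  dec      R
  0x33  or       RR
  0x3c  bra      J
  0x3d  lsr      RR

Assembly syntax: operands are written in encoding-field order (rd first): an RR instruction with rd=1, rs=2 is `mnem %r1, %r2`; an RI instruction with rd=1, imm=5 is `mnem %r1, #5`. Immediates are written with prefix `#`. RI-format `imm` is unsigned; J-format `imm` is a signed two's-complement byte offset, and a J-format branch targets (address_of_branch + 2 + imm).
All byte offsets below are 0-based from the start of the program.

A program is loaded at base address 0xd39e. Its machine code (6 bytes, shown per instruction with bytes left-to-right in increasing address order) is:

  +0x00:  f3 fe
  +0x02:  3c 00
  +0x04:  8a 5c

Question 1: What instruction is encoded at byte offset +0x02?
nop

[02] 3c 00 → 0x3c00
  opcode bits[15:10]=0xf: nop/N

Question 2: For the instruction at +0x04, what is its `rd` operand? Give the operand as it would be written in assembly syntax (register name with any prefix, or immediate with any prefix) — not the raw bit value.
%r9

off 0x04: read 8a 5c as big → 0x8a5c
  opcode bits[15:10]=0x22: store/RR
  [9:6] rd=9 = %r9
  [5:2] rs=7 = %r7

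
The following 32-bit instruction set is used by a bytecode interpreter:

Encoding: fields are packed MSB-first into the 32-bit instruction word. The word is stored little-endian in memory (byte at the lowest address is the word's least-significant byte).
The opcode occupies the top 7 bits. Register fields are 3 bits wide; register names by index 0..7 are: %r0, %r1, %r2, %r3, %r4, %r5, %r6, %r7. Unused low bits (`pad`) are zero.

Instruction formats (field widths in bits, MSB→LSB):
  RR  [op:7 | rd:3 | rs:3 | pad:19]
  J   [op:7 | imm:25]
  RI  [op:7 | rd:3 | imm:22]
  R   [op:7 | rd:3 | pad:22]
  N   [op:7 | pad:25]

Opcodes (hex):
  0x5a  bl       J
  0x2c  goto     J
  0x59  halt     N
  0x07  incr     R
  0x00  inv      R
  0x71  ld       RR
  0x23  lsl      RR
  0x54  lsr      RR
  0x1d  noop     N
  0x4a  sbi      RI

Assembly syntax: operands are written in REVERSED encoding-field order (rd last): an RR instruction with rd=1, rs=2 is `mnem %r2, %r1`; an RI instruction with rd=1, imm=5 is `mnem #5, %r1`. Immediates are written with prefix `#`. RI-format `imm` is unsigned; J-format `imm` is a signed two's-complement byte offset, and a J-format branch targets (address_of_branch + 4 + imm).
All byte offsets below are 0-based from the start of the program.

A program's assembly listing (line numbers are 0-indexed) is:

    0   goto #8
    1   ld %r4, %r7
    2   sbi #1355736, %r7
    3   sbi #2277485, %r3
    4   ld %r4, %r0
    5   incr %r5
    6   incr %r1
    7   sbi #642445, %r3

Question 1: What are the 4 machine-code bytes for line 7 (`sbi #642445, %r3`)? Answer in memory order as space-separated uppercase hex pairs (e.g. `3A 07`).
8D CD C9 94

L7: sbi op=0x4a:7|rd=3:3|imm=642445:22 ⇒ 0x94c9cd8d ⇒ little 8d cd c9 94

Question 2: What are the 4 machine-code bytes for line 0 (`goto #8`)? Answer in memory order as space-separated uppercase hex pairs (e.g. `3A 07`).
08 00 00 58

L0: goto op=0x2c:7|imm=8:25 ⇒ 0x58000008 ⇒ little 08 00 00 58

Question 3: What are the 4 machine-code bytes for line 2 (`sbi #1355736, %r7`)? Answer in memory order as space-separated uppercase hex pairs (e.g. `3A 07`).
D8 AF D4 95

line 2 (sbi): pack op=0x4a:7|rd=7:3|imm=1355736:22 = 0x95d4afd8; little→ d8 af d4 95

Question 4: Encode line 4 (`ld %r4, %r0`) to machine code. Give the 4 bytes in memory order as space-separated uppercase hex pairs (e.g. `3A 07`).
00 00 20 E2

L4: ld op=0x71:7|rd=0:3|rs=4:3|pad=0:19 ⇒ 0xe2200000 ⇒ little 00 00 20 e2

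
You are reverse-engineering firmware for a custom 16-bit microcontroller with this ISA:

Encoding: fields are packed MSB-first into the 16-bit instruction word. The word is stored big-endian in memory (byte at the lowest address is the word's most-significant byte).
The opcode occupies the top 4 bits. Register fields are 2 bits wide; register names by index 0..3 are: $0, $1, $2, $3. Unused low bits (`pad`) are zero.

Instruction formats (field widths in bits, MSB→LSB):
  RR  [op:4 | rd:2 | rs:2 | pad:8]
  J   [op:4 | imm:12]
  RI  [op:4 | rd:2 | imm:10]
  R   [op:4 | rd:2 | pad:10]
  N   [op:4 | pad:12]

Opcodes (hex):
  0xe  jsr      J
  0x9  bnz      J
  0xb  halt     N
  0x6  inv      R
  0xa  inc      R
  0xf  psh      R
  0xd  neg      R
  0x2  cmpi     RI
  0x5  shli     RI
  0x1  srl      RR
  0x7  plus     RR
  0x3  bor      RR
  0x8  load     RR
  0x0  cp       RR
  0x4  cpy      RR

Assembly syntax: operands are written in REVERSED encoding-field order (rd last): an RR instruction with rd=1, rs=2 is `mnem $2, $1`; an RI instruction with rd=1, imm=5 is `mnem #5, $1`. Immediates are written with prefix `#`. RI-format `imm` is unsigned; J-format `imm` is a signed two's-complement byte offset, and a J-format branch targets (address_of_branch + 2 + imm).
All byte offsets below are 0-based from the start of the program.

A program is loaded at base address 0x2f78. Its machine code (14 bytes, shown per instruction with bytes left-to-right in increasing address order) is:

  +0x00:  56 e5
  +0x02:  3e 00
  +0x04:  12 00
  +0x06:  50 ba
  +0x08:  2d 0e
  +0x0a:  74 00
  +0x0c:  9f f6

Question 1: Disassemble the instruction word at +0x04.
[04] 12 00 → 0x1200
  opcode bits[15:12]=0x1: srl/RR
  [11:10] rd=0 = $0
  [9:8] rs=2 = $2

srl $2, $0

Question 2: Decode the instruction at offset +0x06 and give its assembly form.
shli #186, $0

+0x06: 50 ba ⇒ word 0x50ba (big)
  opcode bits[15:12]=0x5: shli/RI
  rd@[11:10]=0x0 ⇒ $0
  imm@[9:0]=0xba ⇒ #186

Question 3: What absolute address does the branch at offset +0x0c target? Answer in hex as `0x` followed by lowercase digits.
0x2f7c

+0x0c: 9f f6 ⇒ word 0x9ff6 (big)
  opcode bits[15:12]=0x9: bnz/J
  [11:0] imm=4086 (s12→-10) = #-10
  target = base 0x2f78 + off 0x0c + 2 + imm -10 = 0x2f7c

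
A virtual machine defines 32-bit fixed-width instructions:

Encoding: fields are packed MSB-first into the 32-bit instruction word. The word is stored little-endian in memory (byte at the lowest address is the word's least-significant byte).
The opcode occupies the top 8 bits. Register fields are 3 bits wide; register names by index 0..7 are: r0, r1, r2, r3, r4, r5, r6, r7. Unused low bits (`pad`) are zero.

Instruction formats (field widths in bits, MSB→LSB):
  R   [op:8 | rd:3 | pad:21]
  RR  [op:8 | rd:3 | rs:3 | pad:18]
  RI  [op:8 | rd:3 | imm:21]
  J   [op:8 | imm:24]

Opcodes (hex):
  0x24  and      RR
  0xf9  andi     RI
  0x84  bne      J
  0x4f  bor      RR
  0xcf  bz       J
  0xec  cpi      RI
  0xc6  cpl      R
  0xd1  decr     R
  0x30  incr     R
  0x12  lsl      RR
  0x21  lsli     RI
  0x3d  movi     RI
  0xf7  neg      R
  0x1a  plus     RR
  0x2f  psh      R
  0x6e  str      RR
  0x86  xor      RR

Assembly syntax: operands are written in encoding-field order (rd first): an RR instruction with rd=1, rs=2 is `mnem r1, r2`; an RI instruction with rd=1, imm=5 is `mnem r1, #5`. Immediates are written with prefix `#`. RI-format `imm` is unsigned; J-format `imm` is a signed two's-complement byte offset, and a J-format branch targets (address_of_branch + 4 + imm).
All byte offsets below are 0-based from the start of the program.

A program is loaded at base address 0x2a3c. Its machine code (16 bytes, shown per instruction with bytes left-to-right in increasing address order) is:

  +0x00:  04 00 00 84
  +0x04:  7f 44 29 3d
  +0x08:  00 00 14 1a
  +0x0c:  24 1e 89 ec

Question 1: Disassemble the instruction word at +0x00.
bne #4

@+00  little-endian(04 00 00 84) = 0x84000004
  top 8b → 0x84 → bne [J]
  imm@[23:0]=0x4 ⇒ #4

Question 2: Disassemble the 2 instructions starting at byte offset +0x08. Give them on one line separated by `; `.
@+08  little-endian(00 00 14 1a) = 0x1a140000
  opcode bits[31:24]=0x1a: plus/RR
  rd: (w>>21)&0x7=0x0 → r0
  rs: (w>>18)&0x7=0x5 → r5
@+0c  little-endian(24 1e 89 ec) = 0xec891e24
  opcode bits[31:24]=0xec: cpi/RI
  rd: (w>>21)&0x7=0x4 → r4
  imm: (w>>0)&0x1fffff=0x91e24 → #597540

plus r0, r5; cpi r4, #597540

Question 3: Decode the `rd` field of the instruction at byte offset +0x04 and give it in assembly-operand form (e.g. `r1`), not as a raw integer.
@+04  little-endian(7f 44 29 3d) = 0x3d29447f
  op=0x3d29447f>>24=0x3d ⇒ movi (RI)
  [23:21] rd=1 = r1
  [20:0] imm=607359 = #607359

r1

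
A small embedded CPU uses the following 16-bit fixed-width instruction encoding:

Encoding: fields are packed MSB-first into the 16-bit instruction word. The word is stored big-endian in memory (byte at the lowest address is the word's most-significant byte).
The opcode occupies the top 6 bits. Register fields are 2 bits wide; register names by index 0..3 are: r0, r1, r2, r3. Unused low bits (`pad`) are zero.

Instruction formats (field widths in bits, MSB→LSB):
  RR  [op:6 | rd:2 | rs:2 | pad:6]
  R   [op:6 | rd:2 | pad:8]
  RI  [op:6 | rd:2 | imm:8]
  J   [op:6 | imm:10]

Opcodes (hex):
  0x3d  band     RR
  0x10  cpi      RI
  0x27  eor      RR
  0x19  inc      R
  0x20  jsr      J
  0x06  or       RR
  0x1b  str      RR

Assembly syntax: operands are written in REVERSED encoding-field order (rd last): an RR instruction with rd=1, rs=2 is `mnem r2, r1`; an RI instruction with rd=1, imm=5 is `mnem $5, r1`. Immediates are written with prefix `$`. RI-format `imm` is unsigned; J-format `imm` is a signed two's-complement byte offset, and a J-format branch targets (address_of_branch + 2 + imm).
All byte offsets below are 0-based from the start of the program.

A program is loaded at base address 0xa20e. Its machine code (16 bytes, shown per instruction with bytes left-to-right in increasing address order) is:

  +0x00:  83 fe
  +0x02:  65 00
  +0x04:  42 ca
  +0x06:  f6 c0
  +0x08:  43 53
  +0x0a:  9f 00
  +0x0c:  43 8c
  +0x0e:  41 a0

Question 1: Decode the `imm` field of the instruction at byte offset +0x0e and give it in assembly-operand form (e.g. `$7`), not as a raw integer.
[0e] 41 a0 → 0x41a0
  op=0x41a0>>10=0x10 ⇒ cpi (RI)
  rd: (w>>8)&0x3=0x1 → r1
  imm: (w>>0)&0xff=0xa0 → $160

$160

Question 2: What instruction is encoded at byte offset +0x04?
cpi $202, r2

off 0x04: read 42 ca as big → 0x42ca
  top 6b → 0x10 → cpi [RI]
  [9:8] rd=2 = r2
  [7:0] imm=202 = $202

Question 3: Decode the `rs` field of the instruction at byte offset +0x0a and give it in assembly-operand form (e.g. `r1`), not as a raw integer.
r0

off 0x0a: read 9f 00 as big → 0x9f00
  op=0x9f00>>10=0x27 ⇒ eor (RR)
  [9:8] rd=3 = r3
  [7:6] rs=0 = r0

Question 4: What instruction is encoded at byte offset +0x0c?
+0x0c: 43 8c ⇒ word 0x438c (big)
  opcode bits[15:10]=0x10: cpi/RI
  rd: (w>>8)&0x3=0x3 → r3
  imm: (w>>0)&0xff=0x8c → $140

cpi $140, r3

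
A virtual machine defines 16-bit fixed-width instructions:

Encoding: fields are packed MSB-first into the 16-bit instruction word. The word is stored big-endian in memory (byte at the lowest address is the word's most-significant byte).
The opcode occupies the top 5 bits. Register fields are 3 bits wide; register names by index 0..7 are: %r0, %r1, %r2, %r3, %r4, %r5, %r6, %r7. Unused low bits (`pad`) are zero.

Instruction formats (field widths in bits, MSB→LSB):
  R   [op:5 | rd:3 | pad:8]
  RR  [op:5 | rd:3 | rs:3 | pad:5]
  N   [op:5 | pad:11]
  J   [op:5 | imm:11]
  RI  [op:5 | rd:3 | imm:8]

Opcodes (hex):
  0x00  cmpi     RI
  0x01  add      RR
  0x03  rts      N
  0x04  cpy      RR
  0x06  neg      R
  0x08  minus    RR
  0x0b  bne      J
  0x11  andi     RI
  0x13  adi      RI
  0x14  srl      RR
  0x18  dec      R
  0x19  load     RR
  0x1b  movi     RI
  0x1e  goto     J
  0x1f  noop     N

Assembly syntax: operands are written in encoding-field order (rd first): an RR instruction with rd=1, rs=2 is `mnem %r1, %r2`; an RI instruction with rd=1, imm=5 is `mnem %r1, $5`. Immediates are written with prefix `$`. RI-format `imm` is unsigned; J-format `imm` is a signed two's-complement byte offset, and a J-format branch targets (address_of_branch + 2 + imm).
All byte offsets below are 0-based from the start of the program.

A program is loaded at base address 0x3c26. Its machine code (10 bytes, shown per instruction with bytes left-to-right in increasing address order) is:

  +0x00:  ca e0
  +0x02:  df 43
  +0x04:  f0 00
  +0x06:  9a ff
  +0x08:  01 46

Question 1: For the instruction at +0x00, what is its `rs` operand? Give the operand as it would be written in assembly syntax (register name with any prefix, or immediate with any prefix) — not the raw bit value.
%r7

+0x00: ca e0 ⇒ word 0xcae0 (big)
  op=0xcae0>>11=0x19 ⇒ load (RR)
  [10:8] rd=2 = %r2
  [7:5] rs=7 = %r7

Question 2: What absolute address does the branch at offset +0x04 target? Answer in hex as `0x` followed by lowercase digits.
@+04  big-endian(f0 00) = 0xf000
  top 5b → 0x1e → goto [J]
  imm@[10:0]=0x0 ⇒ $0
  target = base 0x3c26 + off 0x04 + 2 + imm 0 = 0x3c2c

0x3c2c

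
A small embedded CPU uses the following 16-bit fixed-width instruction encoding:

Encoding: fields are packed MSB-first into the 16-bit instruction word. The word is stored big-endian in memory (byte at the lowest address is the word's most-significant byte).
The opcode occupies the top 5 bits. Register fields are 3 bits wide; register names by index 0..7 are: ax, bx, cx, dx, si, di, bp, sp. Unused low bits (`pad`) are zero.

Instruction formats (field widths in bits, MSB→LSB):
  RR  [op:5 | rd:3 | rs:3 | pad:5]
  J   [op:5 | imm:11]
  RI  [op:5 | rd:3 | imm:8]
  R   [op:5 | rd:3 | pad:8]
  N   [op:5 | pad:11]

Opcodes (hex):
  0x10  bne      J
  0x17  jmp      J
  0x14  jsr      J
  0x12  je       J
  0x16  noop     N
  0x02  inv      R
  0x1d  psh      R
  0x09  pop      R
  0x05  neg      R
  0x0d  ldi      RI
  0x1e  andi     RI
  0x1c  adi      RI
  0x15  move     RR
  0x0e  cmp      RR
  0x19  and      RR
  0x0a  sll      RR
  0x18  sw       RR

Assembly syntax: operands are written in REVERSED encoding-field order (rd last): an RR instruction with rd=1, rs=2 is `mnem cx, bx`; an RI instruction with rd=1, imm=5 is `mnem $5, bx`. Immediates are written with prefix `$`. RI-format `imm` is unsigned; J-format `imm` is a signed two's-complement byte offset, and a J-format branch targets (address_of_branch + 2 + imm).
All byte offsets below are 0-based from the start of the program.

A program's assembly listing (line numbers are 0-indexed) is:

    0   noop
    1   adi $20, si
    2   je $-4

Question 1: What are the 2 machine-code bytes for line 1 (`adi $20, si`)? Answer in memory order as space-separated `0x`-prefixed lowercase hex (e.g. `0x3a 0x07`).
0xe4 0x14

L1: adi op=0x1c:5|rd=4:3|imm=20:8 ⇒ 0xe414 ⇒ big e4 14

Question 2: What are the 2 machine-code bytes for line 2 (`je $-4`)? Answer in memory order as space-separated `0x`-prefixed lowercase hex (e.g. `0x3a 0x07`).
2. je fields op=0x12:5|imm=-4:11 → word 97fch → 97 fc

0x97 0xfc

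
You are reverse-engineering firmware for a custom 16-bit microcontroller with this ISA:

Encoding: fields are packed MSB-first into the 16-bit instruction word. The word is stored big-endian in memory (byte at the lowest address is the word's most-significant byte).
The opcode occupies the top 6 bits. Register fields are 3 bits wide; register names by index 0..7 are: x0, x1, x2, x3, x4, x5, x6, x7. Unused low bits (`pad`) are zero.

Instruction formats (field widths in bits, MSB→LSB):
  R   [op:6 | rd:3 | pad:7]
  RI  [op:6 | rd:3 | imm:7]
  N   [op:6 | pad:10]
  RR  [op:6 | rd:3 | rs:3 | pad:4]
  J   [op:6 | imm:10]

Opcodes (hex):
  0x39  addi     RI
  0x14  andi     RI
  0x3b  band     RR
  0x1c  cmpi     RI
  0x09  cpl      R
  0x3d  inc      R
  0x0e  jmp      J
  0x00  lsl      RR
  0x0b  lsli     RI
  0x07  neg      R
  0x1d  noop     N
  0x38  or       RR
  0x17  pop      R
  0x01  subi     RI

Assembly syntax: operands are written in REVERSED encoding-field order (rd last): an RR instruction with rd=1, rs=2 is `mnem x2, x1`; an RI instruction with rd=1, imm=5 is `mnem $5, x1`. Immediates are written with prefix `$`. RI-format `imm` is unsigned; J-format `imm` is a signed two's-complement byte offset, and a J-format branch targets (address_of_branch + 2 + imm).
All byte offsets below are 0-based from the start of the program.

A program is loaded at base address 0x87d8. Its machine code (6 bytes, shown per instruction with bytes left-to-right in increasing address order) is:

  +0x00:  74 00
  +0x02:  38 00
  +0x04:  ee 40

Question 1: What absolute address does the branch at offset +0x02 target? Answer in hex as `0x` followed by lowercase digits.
[02] 38 00 → 0x3800
  top 6b → 0xe → jmp [J]
  imm@[9:0]=0x0 ⇒ $0
  target = base 0x87d8 + off 0x02 + 2 + imm 0 = 0x87dc

0x87dc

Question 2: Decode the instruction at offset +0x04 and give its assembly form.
off 0x04: read ee 40 as big → 0xee40
  op=0xee40>>10=0x3b ⇒ band (RR)
  [9:7] rd=4 = x4
  [6:4] rs=4 = x4

band x4, x4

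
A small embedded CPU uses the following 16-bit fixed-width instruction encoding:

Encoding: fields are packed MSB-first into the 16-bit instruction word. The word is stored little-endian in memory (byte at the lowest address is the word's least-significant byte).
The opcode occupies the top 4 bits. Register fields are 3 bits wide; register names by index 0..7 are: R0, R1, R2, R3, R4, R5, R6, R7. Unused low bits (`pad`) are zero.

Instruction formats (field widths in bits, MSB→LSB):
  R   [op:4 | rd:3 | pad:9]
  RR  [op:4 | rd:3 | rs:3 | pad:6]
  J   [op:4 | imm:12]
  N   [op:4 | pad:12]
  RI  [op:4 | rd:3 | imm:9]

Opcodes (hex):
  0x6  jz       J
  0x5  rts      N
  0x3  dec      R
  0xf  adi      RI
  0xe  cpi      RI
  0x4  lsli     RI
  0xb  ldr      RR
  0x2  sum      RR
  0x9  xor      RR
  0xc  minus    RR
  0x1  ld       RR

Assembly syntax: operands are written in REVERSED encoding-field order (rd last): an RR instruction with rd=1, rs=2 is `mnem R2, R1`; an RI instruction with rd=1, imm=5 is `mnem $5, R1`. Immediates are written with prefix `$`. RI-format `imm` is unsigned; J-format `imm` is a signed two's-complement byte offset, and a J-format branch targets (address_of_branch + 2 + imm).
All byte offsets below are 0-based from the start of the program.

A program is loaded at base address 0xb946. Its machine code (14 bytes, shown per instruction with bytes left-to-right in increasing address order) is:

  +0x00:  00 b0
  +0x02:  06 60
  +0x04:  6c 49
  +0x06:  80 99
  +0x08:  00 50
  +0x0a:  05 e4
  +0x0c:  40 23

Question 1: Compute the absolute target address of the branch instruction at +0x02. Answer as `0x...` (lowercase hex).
0xb950

@+02  little-endian(06 60) = 0x6006
  op=0x6006>>12=0x6 ⇒ jz (J)
  imm@[11:0]=0x6 ⇒ $6
  target = base 0xb946 + off 0x02 + 2 + imm 6 = 0xb950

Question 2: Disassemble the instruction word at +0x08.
rts

+0x08: 00 50 ⇒ word 0x5000 (little)
  top 4b → 0x5 → rts [N]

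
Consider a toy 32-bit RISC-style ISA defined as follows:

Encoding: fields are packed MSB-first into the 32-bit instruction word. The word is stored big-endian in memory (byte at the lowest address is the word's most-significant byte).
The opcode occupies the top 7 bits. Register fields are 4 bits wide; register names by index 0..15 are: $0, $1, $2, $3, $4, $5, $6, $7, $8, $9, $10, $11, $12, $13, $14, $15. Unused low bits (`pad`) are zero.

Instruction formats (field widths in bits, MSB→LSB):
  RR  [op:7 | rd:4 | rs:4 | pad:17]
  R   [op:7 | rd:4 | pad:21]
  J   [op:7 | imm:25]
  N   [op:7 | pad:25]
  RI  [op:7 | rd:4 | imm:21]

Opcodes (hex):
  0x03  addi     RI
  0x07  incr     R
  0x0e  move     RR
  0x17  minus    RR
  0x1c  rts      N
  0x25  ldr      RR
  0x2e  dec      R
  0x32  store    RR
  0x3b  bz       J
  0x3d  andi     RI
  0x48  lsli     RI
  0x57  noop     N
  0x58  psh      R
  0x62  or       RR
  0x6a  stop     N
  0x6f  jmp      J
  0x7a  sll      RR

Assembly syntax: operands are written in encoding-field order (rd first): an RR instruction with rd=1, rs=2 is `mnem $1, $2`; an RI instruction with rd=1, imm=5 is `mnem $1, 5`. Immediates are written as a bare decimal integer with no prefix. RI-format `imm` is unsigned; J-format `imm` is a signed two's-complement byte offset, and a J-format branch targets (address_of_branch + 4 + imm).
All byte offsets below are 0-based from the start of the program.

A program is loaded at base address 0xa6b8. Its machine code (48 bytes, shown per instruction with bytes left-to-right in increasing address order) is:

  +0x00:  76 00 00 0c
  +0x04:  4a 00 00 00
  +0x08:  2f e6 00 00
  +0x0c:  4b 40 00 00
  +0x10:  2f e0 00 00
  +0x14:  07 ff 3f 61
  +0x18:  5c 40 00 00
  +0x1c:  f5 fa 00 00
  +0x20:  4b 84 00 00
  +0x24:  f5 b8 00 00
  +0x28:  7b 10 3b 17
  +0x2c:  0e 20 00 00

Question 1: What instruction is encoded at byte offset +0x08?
minus $15, $3

[08] 2f e6 00 00 → 0x2fe60000
  top 7b → 0x17 → minus [RR]
  rd@[24:21]=0xf ⇒ $15
  rs@[20:17]=0x3 ⇒ $3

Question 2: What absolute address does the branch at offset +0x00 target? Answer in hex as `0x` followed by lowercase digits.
0xa6c8

off 0x00: read 76 00 00 0c as big → 0x7600000c
  op=0x7600000c>>25=0x3b ⇒ bz (J)
  imm: (w>>0)&0x1ffffff=0xc → 12
  target = base 0xa6b8 + off 0x00 + 4 + imm 12 = 0xa6c8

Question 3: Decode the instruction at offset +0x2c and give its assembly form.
[2c] 0e 20 00 00 → 0x0e200000
  top 7b → 0x7 → incr [R]
  [24:21] rd=1 = $1

incr $1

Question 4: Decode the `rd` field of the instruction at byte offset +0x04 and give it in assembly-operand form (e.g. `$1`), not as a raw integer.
off 0x04: read 4a 00 00 00 as big → 0x4a000000
  opcode bits[31:25]=0x25: ldr/RR
  rd@[24:21]=0x0 ⇒ $0
  rs@[20:17]=0x0 ⇒ $0

$0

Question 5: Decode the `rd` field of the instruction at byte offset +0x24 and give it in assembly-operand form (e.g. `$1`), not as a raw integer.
@+24  big-endian(f5 b8 00 00) = 0xf5b80000
  opcode bits[31:25]=0x7a: sll/RR
  rd@[24:21]=0xd ⇒ $13
  rs@[20:17]=0xc ⇒ $12

$13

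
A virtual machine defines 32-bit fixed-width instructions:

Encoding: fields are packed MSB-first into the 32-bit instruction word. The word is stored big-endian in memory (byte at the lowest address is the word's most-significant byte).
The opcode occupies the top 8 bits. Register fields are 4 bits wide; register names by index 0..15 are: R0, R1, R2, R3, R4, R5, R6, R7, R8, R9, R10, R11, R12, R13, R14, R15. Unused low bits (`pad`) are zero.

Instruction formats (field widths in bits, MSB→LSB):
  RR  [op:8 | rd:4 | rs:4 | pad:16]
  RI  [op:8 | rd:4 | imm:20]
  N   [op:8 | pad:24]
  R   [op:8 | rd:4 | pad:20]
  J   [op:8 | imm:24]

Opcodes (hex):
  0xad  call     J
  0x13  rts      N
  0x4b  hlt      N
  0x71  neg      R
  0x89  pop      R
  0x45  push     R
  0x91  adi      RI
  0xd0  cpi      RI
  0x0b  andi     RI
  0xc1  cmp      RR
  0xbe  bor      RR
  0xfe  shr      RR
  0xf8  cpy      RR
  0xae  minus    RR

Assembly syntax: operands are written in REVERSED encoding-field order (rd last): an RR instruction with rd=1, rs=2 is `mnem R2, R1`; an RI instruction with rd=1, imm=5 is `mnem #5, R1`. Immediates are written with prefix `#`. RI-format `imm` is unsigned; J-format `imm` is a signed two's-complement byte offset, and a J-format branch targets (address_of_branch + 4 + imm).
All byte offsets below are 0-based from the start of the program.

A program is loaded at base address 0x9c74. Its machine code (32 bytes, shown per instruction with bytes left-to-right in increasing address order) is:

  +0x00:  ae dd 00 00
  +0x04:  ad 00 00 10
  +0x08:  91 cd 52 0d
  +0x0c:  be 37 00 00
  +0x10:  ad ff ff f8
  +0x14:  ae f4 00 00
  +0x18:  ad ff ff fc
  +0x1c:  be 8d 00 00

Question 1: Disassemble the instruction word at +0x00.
minus R13, R13

off 0x00: read ae dd 00 00 as big → 0xaedd0000
  op=0xaedd0000>>24=0xae ⇒ minus (RR)
  [23:20] rd=13 = R13
  [19:16] rs=13 = R13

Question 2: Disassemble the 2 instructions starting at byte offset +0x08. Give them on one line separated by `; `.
adi #872973, R12; bor R7, R3

@+08  big-endian(91 cd 52 0d) = 0x91cd520d
  op=0x91cd520d>>24=0x91 ⇒ adi (RI)
  rd: (w>>20)&0xf=0xc → R12
  imm: (w>>0)&0xfffff=0xd520d → #872973
@+0c  big-endian(be 37 00 00) = 0xbe370000
  op=0xbe370000>>24=0xbe ⇒ bor (RR)
  rd: (w>>20)&0xf=0x3 → R3
  rs: (w>>16)&0xf=0x7 → R7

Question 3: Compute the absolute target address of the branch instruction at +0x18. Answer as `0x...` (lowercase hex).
0x9c8c

[18] ad ff ff fc → 0xadfffffc
  top 8b → 0xad → call [J]
  imm: (w>>0)&0xffffff=0xfffffc (s24→-4) → #-4
  target = base 0x9c74 + off 0x18 + 4 + imm -4 = 0x9c8c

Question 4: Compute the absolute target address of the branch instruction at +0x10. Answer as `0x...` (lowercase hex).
+0x10: ad ff ff f8 ⇒ word 0xadfffff8 (big)
  top 8b → 0xad → call [J]
  imm: (w>>0)&0xffffff=0xfffff8 (s24→-8) → #-8
  target = base 0x9c74 + off 0x10 + 4 + imm -8 = 0x9c80

0x9c80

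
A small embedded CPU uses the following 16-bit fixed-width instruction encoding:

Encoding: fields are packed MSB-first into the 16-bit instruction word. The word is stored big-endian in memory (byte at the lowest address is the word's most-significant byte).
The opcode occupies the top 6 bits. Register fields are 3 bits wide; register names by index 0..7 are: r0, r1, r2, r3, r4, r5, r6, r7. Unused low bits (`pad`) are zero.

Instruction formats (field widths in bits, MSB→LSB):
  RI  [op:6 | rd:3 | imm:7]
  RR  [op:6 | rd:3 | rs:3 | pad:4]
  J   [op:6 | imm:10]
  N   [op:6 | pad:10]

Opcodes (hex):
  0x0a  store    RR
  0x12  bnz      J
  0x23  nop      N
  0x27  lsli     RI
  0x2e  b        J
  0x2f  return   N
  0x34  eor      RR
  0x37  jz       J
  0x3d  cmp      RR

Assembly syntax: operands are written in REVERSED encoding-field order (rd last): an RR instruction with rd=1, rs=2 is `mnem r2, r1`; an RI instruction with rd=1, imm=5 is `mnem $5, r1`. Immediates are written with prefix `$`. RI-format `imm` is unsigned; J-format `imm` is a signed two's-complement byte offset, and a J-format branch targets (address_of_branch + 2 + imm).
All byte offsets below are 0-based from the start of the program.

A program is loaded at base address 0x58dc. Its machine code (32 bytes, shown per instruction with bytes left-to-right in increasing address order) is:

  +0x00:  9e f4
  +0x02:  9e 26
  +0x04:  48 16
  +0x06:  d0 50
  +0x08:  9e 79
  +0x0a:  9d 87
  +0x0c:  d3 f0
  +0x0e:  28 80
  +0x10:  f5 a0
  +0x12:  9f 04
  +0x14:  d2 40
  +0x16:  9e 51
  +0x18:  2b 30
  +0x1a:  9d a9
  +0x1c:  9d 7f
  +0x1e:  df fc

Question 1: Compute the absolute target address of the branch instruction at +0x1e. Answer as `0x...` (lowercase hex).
+0x1e: df fc ⇒ word 0xdffc (big)
  opcode bits[15:10]=0x37: jz/J
  imm@[9:0]=0x3fc (s10→-4) ⇒ $-4
  target = base 0x58dc + off 0x1e + 2 + imm -4 = 0x58f8

0x58f8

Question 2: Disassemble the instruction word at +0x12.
lsli $4, r6

+0x12: 9f 04 ⇒ word 0x9f04 (big)
  top 6b → 0x27 → lsli [RI]
  [9:7] rd=6 = r6
  [6:0] imm=4 = $4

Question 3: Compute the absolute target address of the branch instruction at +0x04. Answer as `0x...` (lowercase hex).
0x58f8

off 0x04: read 48 16 as big → 0x4816
  opcode bits[15:10]=0x12: bnz/J
  imm: (w>>0)&0x3ff=0x16 → $22
  target = base 0x58dc + off 0x04 + 2 + imm 22 = 0x58f8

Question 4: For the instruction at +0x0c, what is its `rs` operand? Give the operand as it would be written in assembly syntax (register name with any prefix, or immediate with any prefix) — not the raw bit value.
@+0c  big-endian(d3 f0) = 0xd3f0
  opcode bits[15:10]=0x34: eor/RR
  rd: (w>>7)&0x7=0x7 → r7
  rs: (w>>4)&0x7=0x7 → r7

r7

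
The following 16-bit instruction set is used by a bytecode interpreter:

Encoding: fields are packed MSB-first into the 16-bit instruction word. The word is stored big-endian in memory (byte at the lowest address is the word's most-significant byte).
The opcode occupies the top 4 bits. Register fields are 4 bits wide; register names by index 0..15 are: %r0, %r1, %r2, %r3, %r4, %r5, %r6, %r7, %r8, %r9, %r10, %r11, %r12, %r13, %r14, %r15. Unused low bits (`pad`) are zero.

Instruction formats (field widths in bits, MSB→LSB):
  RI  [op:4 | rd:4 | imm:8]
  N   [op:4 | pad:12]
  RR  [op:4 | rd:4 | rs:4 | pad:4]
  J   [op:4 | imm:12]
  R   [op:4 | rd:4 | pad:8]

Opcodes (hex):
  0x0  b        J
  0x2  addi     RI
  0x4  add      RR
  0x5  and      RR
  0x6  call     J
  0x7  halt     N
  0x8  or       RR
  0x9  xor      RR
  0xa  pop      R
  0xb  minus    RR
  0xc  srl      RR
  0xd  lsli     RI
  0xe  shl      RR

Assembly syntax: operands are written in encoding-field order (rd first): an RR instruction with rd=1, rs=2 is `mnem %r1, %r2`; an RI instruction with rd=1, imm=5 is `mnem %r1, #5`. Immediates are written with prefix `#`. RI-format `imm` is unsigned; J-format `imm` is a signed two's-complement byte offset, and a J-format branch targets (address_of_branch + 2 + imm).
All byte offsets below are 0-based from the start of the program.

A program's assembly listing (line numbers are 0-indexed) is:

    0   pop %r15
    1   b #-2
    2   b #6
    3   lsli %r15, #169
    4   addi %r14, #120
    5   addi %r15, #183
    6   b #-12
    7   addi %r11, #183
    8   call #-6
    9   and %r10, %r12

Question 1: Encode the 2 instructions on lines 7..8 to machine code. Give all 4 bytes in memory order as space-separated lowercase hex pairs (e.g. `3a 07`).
line 7 (addi): pack op=0x2:4|rd=11:4|imm=183:8 = 0x2bb7; big→ 2b b7
line 8 (call): pack op=0x6:4|imm=-6:12 = 0x6ffa; big→ 6f fa

2b b7 6f fa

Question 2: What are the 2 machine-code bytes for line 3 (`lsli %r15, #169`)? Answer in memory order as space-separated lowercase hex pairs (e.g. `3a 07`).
line 3 (lsli): pack op=0xd:4|rd=15:4|imm=169:8 = 0xdfa9; big→ df a9

df a9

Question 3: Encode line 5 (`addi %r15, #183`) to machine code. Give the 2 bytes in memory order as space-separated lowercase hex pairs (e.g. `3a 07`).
2f b7

5. addi fields op=0x2:4|rd=15:4|imm=183:8 → word 2fb7h → 2f b7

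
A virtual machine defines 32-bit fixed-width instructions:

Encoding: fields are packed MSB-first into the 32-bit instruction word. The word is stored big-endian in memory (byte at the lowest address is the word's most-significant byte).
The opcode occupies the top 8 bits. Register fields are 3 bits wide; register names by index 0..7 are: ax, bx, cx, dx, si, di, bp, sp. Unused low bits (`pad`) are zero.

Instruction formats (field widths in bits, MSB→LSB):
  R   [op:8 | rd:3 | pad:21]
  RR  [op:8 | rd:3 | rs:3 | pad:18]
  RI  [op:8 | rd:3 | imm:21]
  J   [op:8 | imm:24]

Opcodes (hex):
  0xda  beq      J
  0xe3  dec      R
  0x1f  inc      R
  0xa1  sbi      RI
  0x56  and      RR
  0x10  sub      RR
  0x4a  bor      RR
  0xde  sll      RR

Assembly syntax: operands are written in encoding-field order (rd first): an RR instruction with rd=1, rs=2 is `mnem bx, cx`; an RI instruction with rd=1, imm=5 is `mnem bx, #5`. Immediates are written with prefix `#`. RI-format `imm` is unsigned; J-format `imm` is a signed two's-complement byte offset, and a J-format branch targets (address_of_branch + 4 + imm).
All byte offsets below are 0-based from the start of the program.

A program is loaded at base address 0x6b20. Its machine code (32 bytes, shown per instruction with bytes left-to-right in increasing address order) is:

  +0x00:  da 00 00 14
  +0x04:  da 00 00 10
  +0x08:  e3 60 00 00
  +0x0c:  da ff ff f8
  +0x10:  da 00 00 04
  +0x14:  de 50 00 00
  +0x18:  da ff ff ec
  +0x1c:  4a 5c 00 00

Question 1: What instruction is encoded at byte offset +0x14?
off 0x14: read de 50 00 00 as big → 0xde500000
  opcode bits[31:24]=0xde: sll/RR
  [23:21] rd=2 = cx
  [20:18] rs=4 = si

sll cx, si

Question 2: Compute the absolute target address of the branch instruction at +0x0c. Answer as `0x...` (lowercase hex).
off 0x0c: read da ff ff f8 as big → 0xdafffff8
  top 8b → 0xda → beq [J]
  imm: (w>>0)&0xffffff=0xfffff8 (s24→-8) → #-8
  target = base 0x6b20 + off 0x0c + 4 + imm -8 = 0x6b28

0x6b28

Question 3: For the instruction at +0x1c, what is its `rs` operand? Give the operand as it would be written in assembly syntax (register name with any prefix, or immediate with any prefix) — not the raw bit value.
[1c] 4a 5c 00 00 → 0x4a5c0000
  op=0x4a5c0000>>24=0x4a ⇒ bor (RR)
  rd: (w>>21)&0x7=0x2 → cx
  rs: (w>>18)&0x7=0x7 → sp

sp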